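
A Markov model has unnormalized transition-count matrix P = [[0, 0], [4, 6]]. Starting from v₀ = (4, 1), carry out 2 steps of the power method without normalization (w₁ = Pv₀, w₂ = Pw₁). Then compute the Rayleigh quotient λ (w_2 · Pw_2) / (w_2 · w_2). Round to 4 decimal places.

λ ≈ 6.0000

w1 = Pv₀ = (0, 22)
w2 = Pw1 = (0, 132)
Pw2 = (0, 792)
w2·Pw2 = 0·0 + 132·792 = 104544; w2·w2 = 0·0 + 132·132 = 17424
λ ≈ 104544/17424 = 6.0000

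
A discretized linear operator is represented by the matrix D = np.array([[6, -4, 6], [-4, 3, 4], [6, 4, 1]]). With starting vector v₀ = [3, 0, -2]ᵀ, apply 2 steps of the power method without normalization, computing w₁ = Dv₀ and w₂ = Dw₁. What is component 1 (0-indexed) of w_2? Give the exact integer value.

w1 = Dv₀ = (6·3 + (-4)·0 + 6·(-2); (-4)·3 + 3·0 + 4·(-2); 6·3 + 4·0 + 1·(-2)) = (6, -20, 16)
w2 = Dw1 = (6·6 + (-4)·(-20) + 6·16; (-4)·6 + 3·(-20) + 4·16; 6·6 + 4·(-20) + 1·16) = (212, -20, -28)
The requested component of w2 is -20.

-20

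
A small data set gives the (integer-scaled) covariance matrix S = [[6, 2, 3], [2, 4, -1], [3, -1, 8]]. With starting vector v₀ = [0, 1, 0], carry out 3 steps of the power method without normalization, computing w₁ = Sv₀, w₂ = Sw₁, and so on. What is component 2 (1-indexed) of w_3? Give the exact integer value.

w1 = Sv₀ = (2, 4, -1)
w2 = Sw1 = (17, 21, -6)
w3 = Sw2 = (126, 124, -18)
The requested component of w3 is 124.

124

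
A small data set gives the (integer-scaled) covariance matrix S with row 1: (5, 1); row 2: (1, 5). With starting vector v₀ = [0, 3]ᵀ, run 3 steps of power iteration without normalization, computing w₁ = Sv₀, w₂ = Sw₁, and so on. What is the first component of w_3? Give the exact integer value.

w1 = Sv₀ = (3, 15)
w2 = Sw1 = (30, 78)
w3 = Sw2 = (228, 420)
The requested component of w3 is 228.

228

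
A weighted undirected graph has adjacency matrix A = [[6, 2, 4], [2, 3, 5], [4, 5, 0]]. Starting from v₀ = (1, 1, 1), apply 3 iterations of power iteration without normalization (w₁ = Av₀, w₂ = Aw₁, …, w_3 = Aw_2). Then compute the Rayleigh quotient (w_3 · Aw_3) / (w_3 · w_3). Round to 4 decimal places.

λ ≈ 10.5009

w1 = Av₀ = (6·1 + 2·1 + 4·1; 2·1 + 3·1 + 5·1; 4·1 + 5·1 + 0·1) = (12, 10, 9)
w2 = Aw1 = (6·12 + 2·10 + 4·9; 2·12 + 3·10 + 5·9; 4·12 + 5·10 + 0·9) = (128, 99, 98)
w3 = Aw2 = (1358, 1043, 1007)
Aw3 = (14262, 10880, 10647)
w3·Aw3 = 1358·14262 + 1043·10880 + 1007·10647 = 41437165; w3·w3 = 1358·1358 + 1043·1043 + 1007·1007 = 3946062
λ ≈ 41437165/3946062 = 10.5009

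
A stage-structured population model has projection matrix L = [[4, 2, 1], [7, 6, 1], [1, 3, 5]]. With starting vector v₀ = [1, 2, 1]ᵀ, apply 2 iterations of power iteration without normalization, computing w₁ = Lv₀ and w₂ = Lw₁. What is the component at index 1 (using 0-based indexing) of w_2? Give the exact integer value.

195

w1 = Lv₀ = (9, 20, 12)
w2 = Lw1 = (88, 195, 129)
The requested component of w2 is 195.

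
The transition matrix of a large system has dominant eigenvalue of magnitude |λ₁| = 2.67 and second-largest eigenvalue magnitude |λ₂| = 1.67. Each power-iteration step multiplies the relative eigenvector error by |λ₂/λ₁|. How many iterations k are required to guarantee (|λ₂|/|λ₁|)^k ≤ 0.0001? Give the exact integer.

|λ₂/λ₁| = 1.67/2.67 = 0.62547
Need k ≥ ln(0.0001) / ln(0.62547) = -9.2103 / -0.4693 ≈ 19.628
Smallest integer k satisfying the bound: 20

20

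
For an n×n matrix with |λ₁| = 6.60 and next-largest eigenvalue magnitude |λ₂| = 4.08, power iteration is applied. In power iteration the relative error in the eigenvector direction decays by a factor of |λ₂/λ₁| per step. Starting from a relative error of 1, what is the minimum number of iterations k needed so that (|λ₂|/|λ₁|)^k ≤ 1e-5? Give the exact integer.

|λ₂/λ₁| = 4.08/6.60 = 0.61818
Need k ≥ ln(1e-5) / ln(0.61818) = -11.5129 / -0.4810 ≈ 23.937
Smallest integer k satisfying the bound: 24

24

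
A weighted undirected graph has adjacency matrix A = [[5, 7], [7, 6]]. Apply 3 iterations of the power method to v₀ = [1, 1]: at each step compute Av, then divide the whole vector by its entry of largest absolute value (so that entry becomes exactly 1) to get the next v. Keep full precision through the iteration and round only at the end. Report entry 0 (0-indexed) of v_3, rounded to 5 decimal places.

Av0 = (12.000000, 13.000000); divide by 13.000000 → v1 = (0.923077, 1.000000)
Av1 = (11.615385, 12.461538); divide by 12.461538 → v2 = (0.932099, 1.000000)
Av2 = (11.660494, 12.524691); divide by 12.524691 → v3 = (0.931000, 1.000000)
Requested entry of v3: 1889/2029 = 0.93100

0.93100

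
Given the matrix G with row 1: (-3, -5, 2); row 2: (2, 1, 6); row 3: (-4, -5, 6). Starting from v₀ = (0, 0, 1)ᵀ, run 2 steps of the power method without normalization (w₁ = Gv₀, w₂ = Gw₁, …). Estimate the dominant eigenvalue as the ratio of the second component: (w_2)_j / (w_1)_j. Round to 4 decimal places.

w1 = Gv₀ = ((-3)·0 + (-5)·0 + 2·1; 2·0 + 1·0 + 6·1; (-4)·0 + (-5)·0 + 6·1) = (2, 6, 6)
w2 = Gw1 = ((-3)·2 + (-5)·6 + 2·6; 2·2 + 1·6 + 6·6; (-4)·2 + (-5)·6 + 6·6) = (-24, 46, -2)
Ratio at component: 46 / 6 = 7.6667

7.6667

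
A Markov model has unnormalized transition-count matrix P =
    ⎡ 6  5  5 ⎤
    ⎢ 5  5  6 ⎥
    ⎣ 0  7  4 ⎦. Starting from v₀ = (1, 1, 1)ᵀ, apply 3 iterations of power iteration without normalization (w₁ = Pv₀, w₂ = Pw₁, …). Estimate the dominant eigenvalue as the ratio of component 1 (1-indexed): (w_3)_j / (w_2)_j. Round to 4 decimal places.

14.2684

w1 = Pv₀ = (16, 16, 11)
w2 = Pw1 = (231, 226, 156)
w3 = Pw2 = (3296, 3221, 2206)
Ratio at component: 3296 / 231 = 14.2684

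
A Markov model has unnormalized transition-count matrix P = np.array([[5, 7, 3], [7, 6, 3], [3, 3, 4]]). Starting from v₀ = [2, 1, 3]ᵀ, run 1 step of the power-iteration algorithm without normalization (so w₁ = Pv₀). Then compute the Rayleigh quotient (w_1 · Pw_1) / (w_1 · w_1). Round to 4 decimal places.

λ ≈ 14.1348

w1 = Pv₀ = (26, 29, 21)
Pw1 = (396, 419, 249)
w1·Pw1 = 26·396 + 29·419 + 21·249 = 27676; w1·w1 = 26·26 + 29·29 + 21·21 = 1958
λ ≈ 27676/1958 = 14.1348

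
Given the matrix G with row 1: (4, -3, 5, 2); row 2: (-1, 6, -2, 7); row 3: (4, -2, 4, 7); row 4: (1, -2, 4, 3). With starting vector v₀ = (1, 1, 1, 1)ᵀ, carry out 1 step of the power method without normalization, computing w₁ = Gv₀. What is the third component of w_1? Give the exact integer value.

w1 = Gv₀ = (8, 10, 13, 6)
The requested component of w1 is 13.

13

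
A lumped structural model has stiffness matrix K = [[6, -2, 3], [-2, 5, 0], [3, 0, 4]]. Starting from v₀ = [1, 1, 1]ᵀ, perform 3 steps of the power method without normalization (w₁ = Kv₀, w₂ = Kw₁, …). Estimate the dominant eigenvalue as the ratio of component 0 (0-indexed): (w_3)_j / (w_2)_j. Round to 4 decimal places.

8.5439

w1 = Kv₀ = (6·1 + (-2)·1 + 3·1; (-2)·1 + 5·1 + 0·1; 3·1 + 0·1 + 4·1) = (7, 3, 7)
w2 = Kw1 = (6·7 + (-2)·3 + 3·7; (-2)·7 + 5·3 + 0·7; 3·7 + 0·3 + 4·7) = (57, 1, 49)
w3 = Kw2 = (487, -109, 367)
Ratio at component: 487 / 57 = 8.5439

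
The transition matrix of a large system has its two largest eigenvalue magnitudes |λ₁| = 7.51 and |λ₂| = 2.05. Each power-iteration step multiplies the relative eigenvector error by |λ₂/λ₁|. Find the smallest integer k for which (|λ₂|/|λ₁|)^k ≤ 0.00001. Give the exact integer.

|λ₂/λ₁| = 2.05/7.51 = 0.27297
Need k ≥ ln(0.00001) / ln(0.27297) = -11.5129 / -1.2984 ≈ 8.867
Smallest integer k satisfying the bound: 9

9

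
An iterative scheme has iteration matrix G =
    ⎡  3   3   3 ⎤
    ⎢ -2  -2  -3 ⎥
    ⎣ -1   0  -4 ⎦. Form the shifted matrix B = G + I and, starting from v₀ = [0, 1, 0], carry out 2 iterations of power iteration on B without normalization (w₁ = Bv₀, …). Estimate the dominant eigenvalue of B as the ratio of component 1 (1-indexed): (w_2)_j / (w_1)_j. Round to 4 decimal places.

B = G + I has rows (4, 3, 3); (-2, -1, -3); (-1, 0, -3)
w1 = Bv₀ = (4·0 + 3·1 + 3·0; (-2)·0 + (-1)·1 + (-3)·0; (-1)·0 + 0·1 + (-3)·0) = (3, -1, 0)
w2 = Bw1 = (4·3 + 3·(-1) + 3·0; (-2)·3 + (-1)·(-1) + (-3)·0; (-1)·3 + 0·(-1) + (-3)·0) = (9, -5, -3)
Ratio: 9/3 = 3.0000

μ ≈ 3.0000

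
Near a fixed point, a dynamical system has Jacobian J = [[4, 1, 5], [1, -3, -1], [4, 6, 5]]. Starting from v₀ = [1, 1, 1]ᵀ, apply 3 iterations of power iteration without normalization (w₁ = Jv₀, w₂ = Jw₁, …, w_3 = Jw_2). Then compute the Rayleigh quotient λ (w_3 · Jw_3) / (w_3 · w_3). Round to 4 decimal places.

λ ≈ 9.0206

w1 = Jv₀ = (10, -3, 15)
w2 = Jw1 = (112, 4, 97)
w3 = Jw2 = (937, 3, 957)
Jw3 = (8536, -29, 8551)
w3·Jw3 = 937·8536 + 3·(-29) + 957·8551 = 16181452; w3·w3 = 937·937 + 3·3 + 957·957 = 1793827
λ ≈ 16181452/1793827 = 9.0206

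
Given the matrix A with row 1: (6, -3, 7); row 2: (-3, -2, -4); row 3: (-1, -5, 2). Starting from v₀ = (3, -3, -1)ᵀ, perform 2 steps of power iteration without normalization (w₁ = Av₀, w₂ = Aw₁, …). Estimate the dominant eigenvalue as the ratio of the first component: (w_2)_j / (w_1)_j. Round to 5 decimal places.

w1 = Av₀ = (20, 1, 10)
w2 = Aw1 = (187, -102, -5)
Ratio at component: 187 / 20 = 9.35000

9.35000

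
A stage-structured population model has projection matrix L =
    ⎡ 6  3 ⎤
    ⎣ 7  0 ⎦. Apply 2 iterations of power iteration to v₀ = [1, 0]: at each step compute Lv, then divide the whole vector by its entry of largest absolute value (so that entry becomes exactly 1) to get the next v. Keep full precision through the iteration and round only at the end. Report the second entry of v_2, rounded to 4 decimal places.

Lv0 = (6.00000, 7.00000); divide by 7.00000 → v1 = (0.85714, 1.00000)
Lv1 = (8.14286, 6.00000); divide by 8.14286 → v2 = (1.00000, 0.73684)
Requested entry of v2: 42/57 = 0.7368

0.7368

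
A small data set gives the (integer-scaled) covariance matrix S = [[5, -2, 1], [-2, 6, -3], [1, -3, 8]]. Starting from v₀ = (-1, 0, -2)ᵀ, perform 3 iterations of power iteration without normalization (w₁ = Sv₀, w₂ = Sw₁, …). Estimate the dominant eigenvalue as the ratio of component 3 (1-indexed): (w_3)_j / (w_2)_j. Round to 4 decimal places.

w1 = Sv₀ = (-7, 8, -17)
w2 = Sw1 = (-68, 113, -167)
w3 = Sw2 = (-733, 1315, -1743)
Ratio at component: -1743 / -167 = 10.4371

λ ≈ 10.4371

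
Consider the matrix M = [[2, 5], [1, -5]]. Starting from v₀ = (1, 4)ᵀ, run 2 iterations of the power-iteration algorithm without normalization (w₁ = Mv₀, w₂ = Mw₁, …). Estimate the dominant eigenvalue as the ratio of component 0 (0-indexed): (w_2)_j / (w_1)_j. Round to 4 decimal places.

-2.3182

w1 = Mv₀ = (2·1 + 5·4; 1·1 + (-5)·4) = (22, -19)
w2 = Mw1 = (2·22 + 5·(-19); 1·22 + (-5)·(-19)) = (-51, 117)
Ratio at component: -51 / 22 = -2.3182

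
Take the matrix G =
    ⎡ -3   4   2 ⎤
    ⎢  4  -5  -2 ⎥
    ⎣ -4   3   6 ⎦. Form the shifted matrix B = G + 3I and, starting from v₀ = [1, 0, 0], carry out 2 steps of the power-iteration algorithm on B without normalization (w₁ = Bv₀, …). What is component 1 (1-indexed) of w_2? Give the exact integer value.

8

B = G + 3I has rows (0, 4, 2); (4, -2, -2); (-4, 3, 9)
w1 = Bv₀ = (0·1 + 4·0 + 2·0; 4·1 + (-2)·0 + (-2)·0; (-4)·1 + 3·0 + 9·0) = (0, 4, -4)
w2 = Bw1 = (0·0 + 4·4 + 2·(-4); 4·0 + (-2)·4 + (-2)·(-4); (-4)·0 + 3·4 + 9·(-4)) = (8, 0, -24)
Requested component of w2: 8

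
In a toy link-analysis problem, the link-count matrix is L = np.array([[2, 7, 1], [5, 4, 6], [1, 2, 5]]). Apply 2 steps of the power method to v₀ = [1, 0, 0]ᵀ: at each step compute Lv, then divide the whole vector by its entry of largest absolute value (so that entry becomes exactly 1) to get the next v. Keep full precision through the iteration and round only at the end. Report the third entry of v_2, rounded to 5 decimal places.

0.42500

Lv0 = (2.000000, 5.000000, 1.000000); divide by 5.000000 → v1 = (0.400000, 1.000000, 0.200000)
Lv1 = (8.000000, 7.200000, 3.400000); divide by 8.000000 → v2 = (1.000000, 0.900000, 0.425000)
Requested entry of v2: 17/40 = 0.42500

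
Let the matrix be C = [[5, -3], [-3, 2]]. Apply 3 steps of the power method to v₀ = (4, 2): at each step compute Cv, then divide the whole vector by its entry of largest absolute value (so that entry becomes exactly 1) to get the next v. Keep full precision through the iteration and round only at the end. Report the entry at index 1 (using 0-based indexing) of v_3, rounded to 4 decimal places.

Cv0 = (14.00000, -8.00000); divide by 14.00000 → v1 = (1.00000, -0.57143)
Cv1 = (6.71429, -4.14286); divide by 6.71429 → v2 = (1.00000, -0.61702)
Cv2 = (6.85106, -4.23404); divide by 6.85106 → v3 = (1.00000, -0.61801)
Requested entry of v3: -398/644 = -0.6180

-0.6180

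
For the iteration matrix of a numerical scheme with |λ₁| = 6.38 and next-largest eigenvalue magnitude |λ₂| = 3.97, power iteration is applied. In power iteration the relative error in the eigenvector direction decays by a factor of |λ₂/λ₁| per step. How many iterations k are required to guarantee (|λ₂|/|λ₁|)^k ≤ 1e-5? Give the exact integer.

25

|λ₂/λ₁| = 3.97/6.38 = 0.62226
Need k ≥ ln(1e-5) / ln(0.62226) = -11.5129 / -0.4744 ≈ 24.268
Smallest integer k satisfying the bound: 25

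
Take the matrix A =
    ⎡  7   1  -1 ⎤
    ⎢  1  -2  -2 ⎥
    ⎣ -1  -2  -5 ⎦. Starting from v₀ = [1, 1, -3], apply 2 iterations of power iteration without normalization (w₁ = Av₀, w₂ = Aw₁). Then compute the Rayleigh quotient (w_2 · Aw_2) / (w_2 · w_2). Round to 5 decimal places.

w1 = Av₀ = (7·1 + 1·1 + (-1)·(-3); 1·1 + (-2)·1 + (-2)·(-3); (-1)·1 + (-2)·1 + (-5)·(-3)) = (11, 5, 12)
w2 = Aw1 = (7·11 + 1·5 + (-1)·12; 1·11 + (-2)·5 + (-2)·12; (-1)·11 + (-2)·5 + (-5)·12) = (70, -23, -81)
Aw2 = (548, 278, 381)
w2·Aw2 = 70·548 + (-23)·278 + (-81)·381 = 1105; w2·w2 = 70·70 + (-23)·(-23) + (-81)·(-81) = 11990
λ ≈ 1105/11990 = 0.09216

0.09216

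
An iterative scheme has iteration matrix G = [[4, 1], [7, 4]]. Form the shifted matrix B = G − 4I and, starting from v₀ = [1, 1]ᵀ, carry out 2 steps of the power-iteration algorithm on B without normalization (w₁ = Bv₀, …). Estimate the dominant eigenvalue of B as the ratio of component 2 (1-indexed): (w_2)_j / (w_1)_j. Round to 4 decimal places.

B = G − 4I has rows (0, 1); (7, 0)
w1 = Bv₀ = (1, 7)
w2 = Bw1 = (7, 7)
Ratio: 7/7 = 1.0000

μ ≈ 1.0000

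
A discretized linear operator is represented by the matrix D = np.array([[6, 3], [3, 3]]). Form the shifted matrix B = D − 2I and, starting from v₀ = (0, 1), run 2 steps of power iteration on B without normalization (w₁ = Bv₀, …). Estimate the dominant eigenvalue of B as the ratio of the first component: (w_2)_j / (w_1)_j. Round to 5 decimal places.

μ ≈ 5.00000

B = D − 2I has rows (4, 3); (3, 1)
w1 = Bv₀ = (3, 1)
w2 = Bw1 = (15, 10)
Ratio: 15/3 = 5.00000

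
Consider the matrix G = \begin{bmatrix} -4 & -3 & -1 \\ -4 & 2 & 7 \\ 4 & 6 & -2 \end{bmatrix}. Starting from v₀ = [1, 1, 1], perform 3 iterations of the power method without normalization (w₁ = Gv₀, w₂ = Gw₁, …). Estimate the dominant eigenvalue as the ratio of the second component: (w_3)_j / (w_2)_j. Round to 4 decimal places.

w1 = Gv₀ = (-8, 5, 8)
w2 = Gw1 = (9, 98, -18)
w3 = Gw2 = (-312, 34, 660)
Ratio at component: 34 / 98 = 0.3469

λ ≈ 0.3469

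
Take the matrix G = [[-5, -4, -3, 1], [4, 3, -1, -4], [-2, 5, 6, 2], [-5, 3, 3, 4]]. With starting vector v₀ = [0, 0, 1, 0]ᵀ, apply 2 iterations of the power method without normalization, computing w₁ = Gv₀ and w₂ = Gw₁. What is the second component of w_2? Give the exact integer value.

w1 = Gv₀ = (-3, -1, 6, 3)
w2 = Gw1 = (4, -33, 43, 42)
The requested component of w2 is -33.

-33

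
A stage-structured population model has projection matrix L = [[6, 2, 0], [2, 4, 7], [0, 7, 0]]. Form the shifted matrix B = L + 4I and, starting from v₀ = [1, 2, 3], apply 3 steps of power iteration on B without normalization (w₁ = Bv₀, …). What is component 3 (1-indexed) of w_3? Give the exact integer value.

5162

B = L + 4I has rows (10, 2, 0); (2, 8, 7); (0, 7, 4)
w1 = Bv₀ = (10·1 + 2·2 + 0·3; 2·1 + 8·2 + 7·3; 0·1 + 7·2 + 4·3) = (14, 39, 26)
w2 = Bw1 = (10·14 + 2·39 + 0·26; 2·14 + 8·39 + 7·26; 0·14 + 7·39 + 4·26) = (218, 522, 377)
w3 = Bw2 = (3224, 7251, 5162)
Requested component of w3: 5162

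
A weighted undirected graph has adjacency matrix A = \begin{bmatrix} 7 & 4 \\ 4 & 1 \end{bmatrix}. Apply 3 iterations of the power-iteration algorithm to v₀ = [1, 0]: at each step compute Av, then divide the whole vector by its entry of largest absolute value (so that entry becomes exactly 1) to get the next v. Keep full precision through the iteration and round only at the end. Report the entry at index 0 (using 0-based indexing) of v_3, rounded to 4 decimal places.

Av0 = (7.00000, 4.00000); divide by 7.00000 → v1 = (1.00000, 0.57143)
Av1 = (9.28571, 4.57143); divide by 9.28571 → v2 = (1.00000, 0.49231)
Av2 = (8.96923, 4.49231); divide by 8.96923 → v3 = (1.00000, 0.50086)
Requested entry of v3: 583/583 = 1.0000

1.0000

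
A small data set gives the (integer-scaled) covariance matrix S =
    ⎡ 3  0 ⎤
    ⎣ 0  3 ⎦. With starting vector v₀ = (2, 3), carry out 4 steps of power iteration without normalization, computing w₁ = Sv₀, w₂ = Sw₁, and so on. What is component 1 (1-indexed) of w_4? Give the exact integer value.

w1 = Sv₀ = (3·2 + 0·3; 0·2 + 3·3) = (6, 9)
w2 = Sw1 = (3·6 + 0·9; 0·6 + 3·9) = (18, 27)
w3 = Sw2 = (54, 81)
w4 = Sw3 = (162, 243)
The requested component of w4 is 162.

162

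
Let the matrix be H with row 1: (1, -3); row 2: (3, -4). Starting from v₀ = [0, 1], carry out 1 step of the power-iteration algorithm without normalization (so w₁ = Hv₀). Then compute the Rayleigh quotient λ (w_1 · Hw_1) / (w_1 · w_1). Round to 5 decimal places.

w1 = Hv₀ = (1·0 + (-3)·1; 3·0 + (-4)·1) = (-3, -4)
Hw1 = (9, 7)
w1·Hw1 = (-3)·9 + (-4)·7 = -55; w1·w1 = (-3)·(-3) + (-4)·(-4) = 25
λ ≈ -55/25 = -2.20000

-2.20000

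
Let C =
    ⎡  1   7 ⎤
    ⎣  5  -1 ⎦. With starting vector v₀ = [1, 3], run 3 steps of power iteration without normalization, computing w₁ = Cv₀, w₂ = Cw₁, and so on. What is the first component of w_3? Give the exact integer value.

792

w1 = Cv₀ = (22, 2)
w2 = Cw1 = (36, 108)
w3 = Cw2 = (792, 72)
The requested component of w3 is 792.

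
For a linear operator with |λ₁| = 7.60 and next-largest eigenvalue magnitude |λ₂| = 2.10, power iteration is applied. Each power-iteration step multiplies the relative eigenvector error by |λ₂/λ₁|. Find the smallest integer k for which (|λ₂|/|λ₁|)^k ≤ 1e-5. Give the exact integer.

9

|λ₂/λ₁| = 2.10/7.60 = 0.27632
Need k ≥ ln(1e-5) / ln(0.27632) = -11.5129 / -1.2862 ≈ 8.951
Smallest integer k satisfying the bound: 9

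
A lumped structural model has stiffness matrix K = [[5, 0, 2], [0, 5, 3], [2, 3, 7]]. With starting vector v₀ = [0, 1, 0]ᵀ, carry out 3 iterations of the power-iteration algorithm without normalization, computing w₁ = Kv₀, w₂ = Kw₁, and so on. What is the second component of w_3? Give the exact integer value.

278

w1 = Kv₀ = (5·0 + 0·1 + 2·0; 0·0 + 5·1 + 3·0; 2·0 + 3·1 + 7·0) = (0, 5, 3)
w2 = Kw1 = (5·0 + 0·5 + 2·3; 0·0 + 5·5 + 3·3; 2·0 + 3·5 + 7·3) = (6, 34, 36)
w3 = Kw2 = (102, 278, 366)
The requested component of w3 is 278.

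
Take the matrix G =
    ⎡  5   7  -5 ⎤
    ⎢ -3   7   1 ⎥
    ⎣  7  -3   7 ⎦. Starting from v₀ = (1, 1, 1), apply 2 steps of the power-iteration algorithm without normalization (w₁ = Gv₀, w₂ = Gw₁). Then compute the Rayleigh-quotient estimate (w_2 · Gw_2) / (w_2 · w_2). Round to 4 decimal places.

6.9112

w1 = Gv₀ = (7, 5, 11)
w2 = Gw1 = (15, 25, 111)
Gw2 = (-305, 241, 807)
w2·Gw2 = 15·(-305) + 25·241 + 111·807 = 91027; w2·w2 = 15·15 + 25·25 + 111·111 = 13171
λ ≈ 91027/13171 = 6.9112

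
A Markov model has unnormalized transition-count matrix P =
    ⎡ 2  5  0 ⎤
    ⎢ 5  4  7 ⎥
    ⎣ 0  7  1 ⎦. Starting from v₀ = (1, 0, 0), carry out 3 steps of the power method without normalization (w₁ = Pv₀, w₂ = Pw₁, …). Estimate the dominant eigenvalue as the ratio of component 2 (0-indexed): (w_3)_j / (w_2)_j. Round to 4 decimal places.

λ ≈ 7.0000

w1 = Pv₀ = (2, 5, 0)
w2 = Pw1 = (29, 30, 35)
w3 = Pw2 = (208, 510, 245)
Ratio at component: 245 / 35 = 7.0000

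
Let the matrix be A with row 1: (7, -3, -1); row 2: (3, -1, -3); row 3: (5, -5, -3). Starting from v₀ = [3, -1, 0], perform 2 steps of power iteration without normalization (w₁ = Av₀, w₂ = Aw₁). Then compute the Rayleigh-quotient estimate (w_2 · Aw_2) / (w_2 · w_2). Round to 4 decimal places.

7.2515

w1 = Av₀ = (24, 10, 20)
w2 = Aw1 = (118, 2, 10)
Aw2 = (810, 322, 550)
w2·Aw2 = 118·810 + 2·322 + 10·550 = 101724; w2·w2 = 118·118 + 2·2 + 10·10 = 14028
λ ≈ 101724/14028 = 7.2515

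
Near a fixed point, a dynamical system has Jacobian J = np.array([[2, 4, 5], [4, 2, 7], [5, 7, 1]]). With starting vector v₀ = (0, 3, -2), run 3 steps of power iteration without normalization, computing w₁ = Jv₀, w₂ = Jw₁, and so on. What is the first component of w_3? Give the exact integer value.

w1 = Jv₀ = (2·0 + 4·3 + 5·(-2); 4·0 + 2·3 + 7·(-2); 5·0 + 7·3 + 1·(-2)) = (2, -8, 19)
w2 = Jw1 = (2·2 + 4·(-8) + 5·19; 4·2 + 2·(-8) + 7·19; 5·2 + 7·(-8) + 1·19) = (67, 125, -27)
w3 = Jw2 = (499, 329, 1183)
The requested component of w3 is 499.

499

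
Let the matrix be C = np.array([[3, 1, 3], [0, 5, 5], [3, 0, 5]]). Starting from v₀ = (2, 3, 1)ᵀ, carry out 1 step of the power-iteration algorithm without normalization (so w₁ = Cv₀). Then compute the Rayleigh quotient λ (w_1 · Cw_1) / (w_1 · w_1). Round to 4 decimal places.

λ ≈ 7.7729

w1 = Cv₀ = (3·2 + 1·3 + 3·1; 0·2 + 5·3 + 5·1; 3·2 + 0·3 + 5·1) = (12, 20, 11)
Cw1 = (89, 155, 91)
w1·Cw1 = 12·89 + 20·155 + 11·91 = 5169; w1·w1 = 12·12 + 20·20 + 11·11 = 665
λ ≈ 5169/665 = 7.7729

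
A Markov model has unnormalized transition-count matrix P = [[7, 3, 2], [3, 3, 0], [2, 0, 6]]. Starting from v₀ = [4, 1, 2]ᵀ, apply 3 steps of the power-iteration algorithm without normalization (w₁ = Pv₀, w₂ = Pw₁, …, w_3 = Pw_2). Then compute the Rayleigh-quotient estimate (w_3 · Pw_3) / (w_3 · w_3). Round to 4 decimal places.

λ ≈ 9.5178

w1 = Pv₀ = (7·4 + 3·1 + 2·2; 3·4 + 3·1 + 0·2; 2·4 + 0·1 + 6·2) = (35, 15, 20)
w2 = Pw1 = (7·35 + 3·15 + 2·20; 3·35 + 3·15 + 0·20; 2·35 + 0·15 + 6·20) = (330, 150, 190)
w3 = Pw2 = (3140, 1440, 1800)
Pw3 = (29900, 13740, 17080)
w3·Pw3 = 3140·29900 + 1440·13740 + 1800·17080 = 144415600; w3·w3 = 3140·3140 + 1440·1440 + 1800·1800 = 15173200
λ ≈ 144415600/15173200 = 9.5178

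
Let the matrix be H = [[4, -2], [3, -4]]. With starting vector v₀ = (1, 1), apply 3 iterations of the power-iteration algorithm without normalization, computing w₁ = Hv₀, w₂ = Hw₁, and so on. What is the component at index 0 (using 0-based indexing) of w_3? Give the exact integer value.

w1 = Hv₀ = (4·1 + (-2)·1; 3·1 + (-4)·1) = (2, -1)
w2 = Hw1 = (4·2 + (-2)·(-1); 3·2 + (-4)·(-1)) = (10, 10)
w3 = Hw2 = (20, -10)
The requested component of w3 is 20.

20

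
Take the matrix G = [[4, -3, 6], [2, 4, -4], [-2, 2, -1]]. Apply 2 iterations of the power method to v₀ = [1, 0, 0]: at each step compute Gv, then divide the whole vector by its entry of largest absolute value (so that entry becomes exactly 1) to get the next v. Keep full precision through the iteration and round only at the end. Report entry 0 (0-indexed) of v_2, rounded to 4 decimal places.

-0.0833

Gv0 = (4.00000, 2.00000, -2.00000); divide by 4.00000 → v1 = (1.00000, 0.50000, -0.50000)
Gv1 = (-0.50000, 6.00000, -0.50000); divide by 6.00000 → v2 = (-0.08333, 1.00000, -0.08333)
Requested entry of v2: -2/24 = -0.0833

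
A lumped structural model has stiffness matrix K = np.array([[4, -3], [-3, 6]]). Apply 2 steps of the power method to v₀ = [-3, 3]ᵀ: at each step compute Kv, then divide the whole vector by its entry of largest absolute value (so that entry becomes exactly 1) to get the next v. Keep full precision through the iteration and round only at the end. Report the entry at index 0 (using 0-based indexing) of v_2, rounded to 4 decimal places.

Kv0 = (-21.00000, 27.00000); divide by 27.00000 → v1 = (-0.77778, 1.00000)
Kv1 = (-6.11111, 8.33333); divide by 8.33333 → v2 = (-0.73333, 1.00000)
Requested entry of v2: -165/225 = -0.7333

-0.7333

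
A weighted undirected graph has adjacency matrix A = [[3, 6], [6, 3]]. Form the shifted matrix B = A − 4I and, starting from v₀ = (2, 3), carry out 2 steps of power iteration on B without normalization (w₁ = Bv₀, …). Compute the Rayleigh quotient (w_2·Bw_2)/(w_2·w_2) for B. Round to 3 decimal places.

3.402

B = A − 4I has rows (-1, 6); (6, -1)
w1 = Bv₀ = (16, 9)
w2 = Bw1 = (38, 87)
Bw2 = (484, 141)
w2·Bw2 = 30659; w2·w2 = 9013; μ ≈ 30659/9013 = 3.402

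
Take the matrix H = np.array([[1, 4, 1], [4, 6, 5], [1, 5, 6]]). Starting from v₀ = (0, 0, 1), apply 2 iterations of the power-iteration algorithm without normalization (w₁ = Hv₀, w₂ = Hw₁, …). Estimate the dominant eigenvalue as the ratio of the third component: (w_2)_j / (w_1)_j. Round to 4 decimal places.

λ ≈ 10.3333

w1 = Hv₀ = (1·0 + 4·0 + 1·1; 4·0 + 6·0 + 5·1; 1·0 + 5·0 + 6·1) = (1, 5, 6)
w2 = Hw1 = (1·1 + 4·5 + 1·6; 4·1 + 6·5 + 5·6; 1·1 + 5·5 + 6·6) = (27, 64, 62)
Ratio at component: 62 / 6 = 10.3333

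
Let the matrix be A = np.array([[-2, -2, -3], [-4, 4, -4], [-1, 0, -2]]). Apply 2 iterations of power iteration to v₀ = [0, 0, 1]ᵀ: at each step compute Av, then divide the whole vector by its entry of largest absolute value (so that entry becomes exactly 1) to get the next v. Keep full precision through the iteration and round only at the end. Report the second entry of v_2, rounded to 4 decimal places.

Av0 = (-3.00000, -4.00000, -2.00000); divide by -4.00000 → v1 = (0.75000, 1.00000, 0.50000)
Av1 = (-5.00000, -1.00000, -1.75000); divide by -5.00000 → v2 = (1.00000, 0.20000, 0.35000)
Requested entry of v2: 4/20 = 0.2000

0.2000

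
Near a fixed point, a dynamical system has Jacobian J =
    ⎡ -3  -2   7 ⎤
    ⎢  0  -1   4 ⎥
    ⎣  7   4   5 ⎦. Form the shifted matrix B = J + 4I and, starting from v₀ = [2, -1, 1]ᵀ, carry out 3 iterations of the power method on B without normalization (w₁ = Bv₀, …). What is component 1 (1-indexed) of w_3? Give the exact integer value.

B = J + 4I has rows (1, -2, 7); (0, 3, 4); (7, 4, 9)
w1 = Bv₀ = (11, 1, 19)
w2 = Bw1 = (142, 79, 252)
w3 = Bw2 = (1748, 1245, 3578)
Requested component of w3: 1748

1748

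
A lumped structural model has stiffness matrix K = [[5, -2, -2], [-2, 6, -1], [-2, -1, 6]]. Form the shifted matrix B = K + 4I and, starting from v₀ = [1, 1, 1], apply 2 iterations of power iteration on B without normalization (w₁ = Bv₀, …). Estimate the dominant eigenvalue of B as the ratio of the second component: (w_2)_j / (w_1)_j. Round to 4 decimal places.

B = K + 4I has rows (9, -2, -2); (-2, 10, -1); (-2, -1, 10)
w1 = Bv₀ = (9·1 + (-2)·1 + (-2)·1; (-2)·1 + 10·1 + (-1)·1; (-2)·1 + (-1)·1 + 10·1) = (5, 7, 7)
w2 = Bw1 = (9·5 + (-2)·7 + (-2)·7; (-2)·5 + 10·7 + (-1)·7; (-2)·5 + (-1)·7 + 10·7) = (17, 53, 53)
Ratio: 53/7 = 7.5714

7.5714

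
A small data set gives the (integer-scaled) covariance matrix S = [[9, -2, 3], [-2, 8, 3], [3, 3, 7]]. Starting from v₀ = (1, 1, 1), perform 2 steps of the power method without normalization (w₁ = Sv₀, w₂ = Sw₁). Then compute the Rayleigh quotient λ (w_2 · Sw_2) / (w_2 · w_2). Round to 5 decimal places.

w1 = Sv₀ = (9·1 + (-2)·1 + 3·1; (-2)·1 + 8·1 + 3·1; 3·1 + 3·1 + 7·1) = (10, 9, 13)
w2 = Sw1 = (9·10 + (-2)·9 + 3·13; (-2)·10 + 8·9 + 3·13; 3·10 + 3·9 + 7·13) = (111, 91, 148)
Sw2 = (1261, 950, 1642)
w2·Sw2 = 111·1261 + 91·950 + 148·1642 = 469437; w2·w2 = 111·111 + 91·91 + 148·148 = 42506
λ ≈ 469437/42506 = 11.04402

λ ≈ 11.04402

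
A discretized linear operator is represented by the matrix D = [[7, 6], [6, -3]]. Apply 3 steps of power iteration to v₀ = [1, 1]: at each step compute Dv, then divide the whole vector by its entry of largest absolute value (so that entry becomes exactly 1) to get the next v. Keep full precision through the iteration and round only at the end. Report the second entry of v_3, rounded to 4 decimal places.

Dv0 = (13.00000, 3.00000); divide by 13.00000 → v1 = (1.00000, 0.23077)
Dv1 = (8.38462, 5.30769); divide by 8.38462 → v2 = (1.00000, 0.63303)
Dv2 = (10.79817, 4.10092); divide by 10.79817 → v3 = (1.00000, 0.37978)
Requested entry of v3: 447/1177 = 0.3798

0.3798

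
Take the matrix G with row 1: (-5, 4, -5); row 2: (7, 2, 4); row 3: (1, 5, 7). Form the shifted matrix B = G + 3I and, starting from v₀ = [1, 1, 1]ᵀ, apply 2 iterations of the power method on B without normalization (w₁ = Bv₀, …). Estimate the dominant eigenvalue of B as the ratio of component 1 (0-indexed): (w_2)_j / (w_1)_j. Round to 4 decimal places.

μ ≈ 7.6875

B = G + 3I has rows (-2, 4, -5); (7, 5, 4); (1, 5, 10)
w1 = Bv₀ = ((-2)·1 + 4·1 + (-5)·1; 7·1 + 5·1 + 4·1; 1·1 + 5·1 + 10·1) = (-3, 16, 16)
w2 = Bw1 = ((-2)·(-3) + 4·16 + (-5)·16; 7·(-3) + 5·16 + 4·16; 1·(-3) + 5·16 + 10·16) = (-10, 123, 237)
Ratio: 123/16 = 7.6875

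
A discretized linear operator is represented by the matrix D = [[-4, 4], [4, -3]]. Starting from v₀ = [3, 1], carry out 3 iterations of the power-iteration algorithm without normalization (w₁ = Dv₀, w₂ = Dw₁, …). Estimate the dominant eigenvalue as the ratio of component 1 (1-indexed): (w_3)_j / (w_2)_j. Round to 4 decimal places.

w1 = Dv₀ = ((-4)·3 + 4·1; 4·3 + (-3)·1) = (-8, 9)
w2 = Dw1 = ((-4)·(-8) + 4·9; 4·(-8) + (-3)·9) = (68, -59)
w3 = Dw2 = (-508, 449)
Ratio at component: -508 / 68 = -7.4706

λ ≈ -7.4706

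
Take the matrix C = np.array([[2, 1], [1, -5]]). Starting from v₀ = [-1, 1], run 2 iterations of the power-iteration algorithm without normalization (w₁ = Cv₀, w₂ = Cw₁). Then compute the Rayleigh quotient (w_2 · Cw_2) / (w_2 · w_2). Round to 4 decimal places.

w1 = Cv₀ = (-1, -6)
w2 = Cw1 = (-8, 29)
Cw2 = (13, -153)
w2·Cw2 = (-8)·13 + 29·(-153) = -4541; w2·w2 = (-8)·(-8) + 29·29 = 905
λ ≈ -4541/905 = -5.0177

-5.0177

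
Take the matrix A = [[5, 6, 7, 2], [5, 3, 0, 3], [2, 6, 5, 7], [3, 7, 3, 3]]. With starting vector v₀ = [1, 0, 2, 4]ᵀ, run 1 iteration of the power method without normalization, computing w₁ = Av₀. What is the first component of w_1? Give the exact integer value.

w1 = Av₀ = (27, 17, 40, 21)
The requested component of w1 is 27.

27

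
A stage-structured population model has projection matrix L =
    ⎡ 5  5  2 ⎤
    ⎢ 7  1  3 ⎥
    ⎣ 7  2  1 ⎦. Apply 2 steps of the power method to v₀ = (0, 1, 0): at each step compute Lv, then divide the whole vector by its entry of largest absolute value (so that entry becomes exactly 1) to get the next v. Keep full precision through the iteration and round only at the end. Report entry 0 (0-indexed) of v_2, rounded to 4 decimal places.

0.8095

Lv0 = (5.00000, 1.00000, 2.00000); divide by 5.00000 → v1 = (1.00000, 0.20000, 0.40000)
Lv1 = (6.80000, 8.40000, 7.80000); divide by 8.40000 → v2 = (0.80952, 1.00000, 0.92857)
Requested entry of v2: 34/42 = 0.8095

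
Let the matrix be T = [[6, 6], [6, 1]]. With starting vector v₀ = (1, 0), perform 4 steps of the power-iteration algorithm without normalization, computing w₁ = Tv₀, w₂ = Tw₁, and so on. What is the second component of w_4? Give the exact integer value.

w1 = Tv₀ = (6, 6)
w2 = Tw1 = (72, 42)
w3 = Tw2 = (684, 474)
w4 = Tw3 = (6948, 4578)
The requested component of w4 is 4578.

4578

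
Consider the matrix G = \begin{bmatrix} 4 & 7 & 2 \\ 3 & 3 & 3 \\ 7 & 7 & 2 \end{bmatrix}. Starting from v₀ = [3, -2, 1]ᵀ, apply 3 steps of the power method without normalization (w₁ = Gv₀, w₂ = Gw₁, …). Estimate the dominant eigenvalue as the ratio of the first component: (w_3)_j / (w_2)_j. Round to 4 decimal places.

w1 = Gv₀ = (0, 6, 9)
w2 = Gw1 = (60, 45, 60)
w3 = Gw2 = (675, 495, 855)
Ratio at component: 675 / 60 = 11.2500

λ ≈ 11.2500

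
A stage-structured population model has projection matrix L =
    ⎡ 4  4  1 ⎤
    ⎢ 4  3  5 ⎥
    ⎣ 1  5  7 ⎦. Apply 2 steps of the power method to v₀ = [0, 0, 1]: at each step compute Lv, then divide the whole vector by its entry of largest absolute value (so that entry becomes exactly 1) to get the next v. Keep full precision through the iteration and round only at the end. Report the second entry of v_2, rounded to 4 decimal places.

0.7200

Lv0 = (1.00000, 5.00000, 7.00000); divide by 7.00000 → v1 = (0.14286, 0.71429, 1.00000)
Lv1 = (4.42857, 7.71429, 10.71429); divide by 10.71429 → v2 = (0.41333, 0.72000, 1.00000)
Requested entry of v2: 54/75 = 0.7200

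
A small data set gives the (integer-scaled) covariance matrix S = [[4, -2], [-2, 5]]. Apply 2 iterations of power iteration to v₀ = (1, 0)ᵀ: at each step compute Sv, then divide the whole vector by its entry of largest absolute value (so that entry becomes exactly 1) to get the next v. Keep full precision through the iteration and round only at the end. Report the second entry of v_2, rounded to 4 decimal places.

Sv0 = (4.00000, -2.00000); divide by 4.00000 → v1 = (1.00000, -0.50000)
Sv1 = (5.00000, -4.50000); divide by 5.00000 → v2 = (1.00000, -0.90000)
Requested entry of v2: -18/20 = -0.9000

-0.9000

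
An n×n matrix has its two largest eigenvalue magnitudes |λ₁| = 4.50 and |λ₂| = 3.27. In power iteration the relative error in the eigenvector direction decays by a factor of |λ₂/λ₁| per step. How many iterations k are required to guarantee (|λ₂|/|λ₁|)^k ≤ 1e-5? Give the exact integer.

|λ₂/λ₁| = 3.27/4.50 = 0.72667
Need k ≥ ln(1e-5) / ln(0.72667) = -11.5129 / -0.3193 ≈ 36.058
Smallest integer k satisfying the bound: 37

37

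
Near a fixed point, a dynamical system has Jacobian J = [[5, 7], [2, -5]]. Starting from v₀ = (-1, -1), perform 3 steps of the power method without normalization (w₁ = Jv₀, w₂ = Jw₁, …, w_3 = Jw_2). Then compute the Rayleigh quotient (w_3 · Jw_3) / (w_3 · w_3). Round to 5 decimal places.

w1 = Jv₀ = (5·(-1) + 7·(-1); 2·(-1) + (-5)·(-1)) = (-12, 3)
w2 = Jw1 = (5·(-12) + 7·3; 2·(-12) + (-5)·3) = (-39, -39)
w3 = Jw2 = (-468, 117)
Jw3 = (-1521, -1521)
w3·Jw3 = (-468)·(-1521) + 117·(-1521) = 533871; w3·w3 = (-468)·(-468) + 117·117 = 232713
λ ≈ 533871/232713 = 2.29412

λ ≈ 2.29412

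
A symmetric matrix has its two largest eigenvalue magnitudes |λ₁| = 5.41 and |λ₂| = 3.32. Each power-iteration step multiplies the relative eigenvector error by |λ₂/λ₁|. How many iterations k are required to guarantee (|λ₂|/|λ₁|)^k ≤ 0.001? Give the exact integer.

15

|λ₂/λ₁| = 3.32/5.41 = 0.61368
Need k ≥ ln(0.001) / ln(0.61368) = -6.9078 / -0.4883 ≈ 14.147
Smallest integer k satisfying the bound: 15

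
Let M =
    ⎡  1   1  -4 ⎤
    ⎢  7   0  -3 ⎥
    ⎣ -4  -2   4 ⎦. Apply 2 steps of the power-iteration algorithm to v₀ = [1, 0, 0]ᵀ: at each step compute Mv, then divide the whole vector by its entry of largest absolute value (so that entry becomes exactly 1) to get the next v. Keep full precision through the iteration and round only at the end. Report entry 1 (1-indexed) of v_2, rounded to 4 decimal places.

Mv0 = (1.00000, 7.00000, -4.00000); divide by 7.00000 → v1 = (0.14286, 1.00000, -0.57143)
Mv1 = (3.42857, 2.71429, -4.85714); divide by -4.85714 → v2 = (-0.70588, -0.55882, 1.00000)
Requested entry of v2: 24/-34 = -0.7059

-0.7059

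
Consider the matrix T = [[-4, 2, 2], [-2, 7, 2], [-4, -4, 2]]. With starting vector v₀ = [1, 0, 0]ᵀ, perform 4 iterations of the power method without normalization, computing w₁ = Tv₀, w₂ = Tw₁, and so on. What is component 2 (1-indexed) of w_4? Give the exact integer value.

-350

w1 = Tv₀ = ((-4)·1 + 2·0 + 2·0; (-2)·1 + 7·0 + 2·0; (-4)·1 + (-4)·0 + 2·0) = (-4, -2, -4)
w2 = Tw1 = ((-4)·(-4) + 2·(-2) + 2·(-4); (-2)·(-4) + 7·(-2) + 2·(-4); (-4)·(-4) + (-4)·(-2) + 2·(-4)) = (4, -14, 16)
w3 = Tw2 = (-12, -74, 72)
w4 = Tw3 = (44, -350, 488)
The requested component of w4 is -350.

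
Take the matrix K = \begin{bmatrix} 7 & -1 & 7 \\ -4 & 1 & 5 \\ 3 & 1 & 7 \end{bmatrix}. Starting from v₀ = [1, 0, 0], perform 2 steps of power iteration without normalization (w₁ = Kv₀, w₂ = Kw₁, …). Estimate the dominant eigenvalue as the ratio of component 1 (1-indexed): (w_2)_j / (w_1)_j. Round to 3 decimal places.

w1 = Kv₀ = (7·1 + (-1)·0 + 7·0; (-4)·1 + 1·0 + 5·0; 3·1 + 1·0 + 7·0) = (7, -4, 3)
w2 = Kw1 = (7·7 + (-1)·(-4) + 7·3; (-4)·7 + 1·(-4) + 5·3; 3·7 + 1·(-4) + 7·3) = (74, -17, 38)
Ratio at component: 74 / 7 = 10.571

λ ≈ 10.571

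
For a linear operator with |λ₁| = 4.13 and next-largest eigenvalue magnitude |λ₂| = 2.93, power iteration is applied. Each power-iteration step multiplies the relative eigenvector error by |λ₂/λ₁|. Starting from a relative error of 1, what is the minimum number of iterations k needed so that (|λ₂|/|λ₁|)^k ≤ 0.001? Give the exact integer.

|λ₂/λ₁| = 2.93/4.13 = 0.70944
Need k ≥ ln(0.001) / ln(0.70944) = -6.9078 / -0.3433 ≈ 20.123
Smallest integer k satisfying the bound: 21

21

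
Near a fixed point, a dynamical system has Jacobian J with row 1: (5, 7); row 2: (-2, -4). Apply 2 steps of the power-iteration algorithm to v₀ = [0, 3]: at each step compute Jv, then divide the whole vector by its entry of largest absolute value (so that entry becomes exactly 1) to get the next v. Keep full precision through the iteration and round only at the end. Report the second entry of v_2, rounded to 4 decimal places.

0.2857

Jv0 = (21.00000, -12.00000); divide by 21.00000 → v1 = (1.00000, -0.57143)
Jv1 = (1.00000, 0.28571); divide by 1.00000 → v2 = (1.00000, 0.28571)
Requested entry of v2: 6/21 = 0.2857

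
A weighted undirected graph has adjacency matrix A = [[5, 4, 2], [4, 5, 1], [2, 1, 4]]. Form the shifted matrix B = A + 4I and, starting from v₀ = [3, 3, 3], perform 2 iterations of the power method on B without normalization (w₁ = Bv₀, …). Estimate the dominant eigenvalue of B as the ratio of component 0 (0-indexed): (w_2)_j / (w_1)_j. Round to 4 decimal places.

14.2000

B = A + 4I has rows (9, 4, 2); (4, 9, 1); (2, 1, 8)
w1 = Bv₀ = (9·3 + 4·3 + 2·3; 4·3 + 9·3 + 1·3; 2·3 + 1·3 + 8·3) = (45, 42, 33)
w2 = Bw1 = (9·45 + 4·42 + 2·33; 4·45 + 9·42 + 1·33; 2·45 + 1·42 + 8·33) = (639, 591, 396)
Ratio: 639/45 = 14.2000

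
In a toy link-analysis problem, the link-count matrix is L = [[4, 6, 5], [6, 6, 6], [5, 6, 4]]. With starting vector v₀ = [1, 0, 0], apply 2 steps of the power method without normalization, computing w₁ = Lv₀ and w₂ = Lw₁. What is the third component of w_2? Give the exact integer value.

76

w1 = Lv₀ = (4, 6, 5)
w2 = Lw1 = (77, 90, 76)
The requested component of w2 is 76.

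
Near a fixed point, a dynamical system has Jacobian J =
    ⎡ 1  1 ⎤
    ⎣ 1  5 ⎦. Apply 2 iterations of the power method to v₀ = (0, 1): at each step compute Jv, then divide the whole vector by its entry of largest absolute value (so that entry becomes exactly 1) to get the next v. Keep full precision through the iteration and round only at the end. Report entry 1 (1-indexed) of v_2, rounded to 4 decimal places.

Jv0 = (1.00000, 5.00000); divide by 5.00000 → v1 = (0.20000, 1.00000)
Jv1 = (1.20000, 5.20000); divide by 5.20000 → v2 = (0.23077, 1.00000)
Requested entry of v2: 6/26 = 0.2308

0.2308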